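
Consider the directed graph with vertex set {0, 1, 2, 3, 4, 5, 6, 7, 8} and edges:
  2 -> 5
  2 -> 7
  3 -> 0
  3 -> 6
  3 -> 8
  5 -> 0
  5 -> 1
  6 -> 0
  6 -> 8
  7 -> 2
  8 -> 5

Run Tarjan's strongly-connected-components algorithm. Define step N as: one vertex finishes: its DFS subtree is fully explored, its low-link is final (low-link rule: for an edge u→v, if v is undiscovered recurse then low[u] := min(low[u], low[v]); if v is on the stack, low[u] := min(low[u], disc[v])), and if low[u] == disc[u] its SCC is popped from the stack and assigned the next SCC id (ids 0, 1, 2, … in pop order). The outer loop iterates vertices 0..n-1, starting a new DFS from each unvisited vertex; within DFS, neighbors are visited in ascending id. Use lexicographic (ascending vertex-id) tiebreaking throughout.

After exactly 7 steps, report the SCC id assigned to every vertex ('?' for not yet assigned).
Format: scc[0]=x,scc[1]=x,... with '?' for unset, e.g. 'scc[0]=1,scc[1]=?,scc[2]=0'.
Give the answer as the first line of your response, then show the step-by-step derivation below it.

scc[0]=0,scc[1]=1,scc[2]=3,scc[3]=?,scc[4]=?,scc[5]=2,scc[6]=5,scc[7]=3,scc[8]=4

step 1: low=(low[0]=0,low[1]=?,low[2]=?,low[3]=?,low[4]=?,low[5]=?,low[6]=?,low[7]=?,low[8]=?); scc=(scc[0]=0,scc[1]=?,scc[2]=?,scc[3]=?,scc[4]=?,scc[5]=?,scc[6]=?,scc[7]=?,scc[8]=?)
step 2: low=(low[0]=0,low[1]=1,low[2]=?,low[3]=?,low[4]=?,low[5]=?,low[6]=?,low[7]=?,low[8]=?); scc=(scc[0]=0,scc[1]=1,scc[2]=?,scc[3]=?,scc[4]=?,scc[5]=?,scc[6]=?,scc[7]=?,scc[8]=?)
step 3: low=(low[0]=0,low[1]=1,low[2]=2,low[3]=?,low[4]=?,low[5]=3,low[6]=?,low[7]=?,low[8]=?); scc=(scc[0]=0,scc[1]=1,scc[2]=?,scc[3]=?,scc[4]=?,scc[5]=2,scc[6]=?,scc[7]=?,scc[8]=?)
step 4: low=(low[0]=0,low[1]=1,low[2]=2,low[3]=?,low[4]=?,low[5]=3,low[6]=?,low[7]=2,low[8]=?); scc=(scc[0]=0,scc[1]=1,scc[2]=?,scc[3]=?,scc[4]=?,scc[5]=2,scc[6]=?,scc[7]=?,scc[8]=?)
step 5: low=(low[0]=0,low[1]=1,low[2]=2,low[3]=?,low[4]=?,low[5]=3,low[6]=?,low[7]=2,low[8]=?); scc=(scc[0]=0,scc[1]=1,scc[2]=3,scc[3]=?,scc[4]=?,scc[5]=2,scc[6]=?,scc[7]=3,scc[8]=?)
step 6: low=(low[0]=0,low[1]=1,low[2]=2,low[3]=5,low[4]=?,low[5]=3,low[6]=6,low[7]=2,low[8]=7); scc=(scc[0]=0,scc[1]=1,scc[2]=3,scc[3]=?,scc[4]=?,scc[5]=2,scc[6]=?,scc[7]=3,scc[8]=4)
step 7: low=(low[0]=0,low[1]=1,low[2]=2,low[3]=5,low[4]=?,low[5]=3,low[6]=6,low[7]=2,low[8]=7); scc=(scc[0]=0,scc[1]=1,scc[2]=3,scc[3]=?,scc[4]=?,scc[5]=2,scc[6]=5,scc[7]=3,scc[8]=4)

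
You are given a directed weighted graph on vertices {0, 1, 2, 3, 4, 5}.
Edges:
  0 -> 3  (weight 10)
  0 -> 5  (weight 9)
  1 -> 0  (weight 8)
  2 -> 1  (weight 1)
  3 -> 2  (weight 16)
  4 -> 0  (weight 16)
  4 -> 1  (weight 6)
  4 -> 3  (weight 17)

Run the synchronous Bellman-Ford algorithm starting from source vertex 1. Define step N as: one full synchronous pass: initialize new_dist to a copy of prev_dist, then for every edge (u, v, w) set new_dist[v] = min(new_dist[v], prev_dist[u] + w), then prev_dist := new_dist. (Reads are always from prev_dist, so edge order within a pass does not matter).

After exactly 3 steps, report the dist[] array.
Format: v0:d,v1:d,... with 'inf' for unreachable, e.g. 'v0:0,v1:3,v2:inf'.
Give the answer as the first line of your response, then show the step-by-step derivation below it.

v0:8,v1:0,v2:34,v3:18,v4:inf,v5:17

step 1: dist = v0:8,v1:0,v2:inf,v3:inf,v4:inf,v5:inf
step 2: dist = v0:8,v1:0,v2:inf,v3:18,v4:inf,v5:17
step 3: dist = v0:8,v1:0,v2:34,v3:18,v4:inf,v5:17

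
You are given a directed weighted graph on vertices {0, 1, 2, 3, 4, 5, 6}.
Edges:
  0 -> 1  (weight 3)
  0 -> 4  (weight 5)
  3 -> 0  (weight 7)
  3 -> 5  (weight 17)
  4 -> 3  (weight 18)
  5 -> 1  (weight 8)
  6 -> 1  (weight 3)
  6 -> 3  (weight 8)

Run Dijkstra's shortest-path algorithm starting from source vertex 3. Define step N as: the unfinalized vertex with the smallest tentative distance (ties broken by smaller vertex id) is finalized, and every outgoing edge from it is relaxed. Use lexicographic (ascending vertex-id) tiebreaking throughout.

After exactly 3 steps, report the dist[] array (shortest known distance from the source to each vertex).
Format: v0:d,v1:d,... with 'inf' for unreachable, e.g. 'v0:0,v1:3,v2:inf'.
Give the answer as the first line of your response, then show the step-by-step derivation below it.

v0:7,v1:10,v2:inf,v3:0,v4:12,v5:17,v6:inf

step 1: dist = v0:7,v1:inf,v2:inf,v3:0,v4:inf,v5:17,v6:inf
step 2: dist = v0:7,v1:10,v2:inf,v3:0,v4:12,v5:17,v6:inf
step 3: dist = v0:7,v1:10,v2:inf,v3:0,v4:12,v5:17,v6:inf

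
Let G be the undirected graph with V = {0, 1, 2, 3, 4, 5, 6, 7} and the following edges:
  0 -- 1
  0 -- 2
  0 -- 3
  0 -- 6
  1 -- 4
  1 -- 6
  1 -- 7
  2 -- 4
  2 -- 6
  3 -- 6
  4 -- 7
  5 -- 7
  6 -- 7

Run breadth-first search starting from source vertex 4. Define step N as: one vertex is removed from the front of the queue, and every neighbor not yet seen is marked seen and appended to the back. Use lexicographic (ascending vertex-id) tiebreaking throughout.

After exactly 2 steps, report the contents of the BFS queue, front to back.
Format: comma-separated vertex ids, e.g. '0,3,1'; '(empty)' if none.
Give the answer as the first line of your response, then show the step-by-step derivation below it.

2,7,0,6

step 1: dequeue 4; queue=[1,2,7]; order=4
step 2: dequeue 1; queue=[2,7,0,6]; order=4,1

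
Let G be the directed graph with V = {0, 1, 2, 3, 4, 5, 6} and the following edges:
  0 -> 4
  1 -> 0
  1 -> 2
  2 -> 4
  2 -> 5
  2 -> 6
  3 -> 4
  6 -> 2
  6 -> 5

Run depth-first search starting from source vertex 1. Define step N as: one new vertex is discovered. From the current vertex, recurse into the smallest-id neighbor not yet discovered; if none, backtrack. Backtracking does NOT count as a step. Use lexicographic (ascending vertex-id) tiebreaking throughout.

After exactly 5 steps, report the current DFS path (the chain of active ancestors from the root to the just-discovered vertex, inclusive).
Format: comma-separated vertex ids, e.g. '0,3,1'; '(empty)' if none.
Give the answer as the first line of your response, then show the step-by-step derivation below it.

1,2,5

step 1: discover 1; path=1; order=1
step 2: discover 0; path=1>0; order=1,0
step 3: discover 4; path=1>0>4; order=1,0,4
step 4: discover 2; path=1>2; order=1,0,4,2
step 5: discover 5; path=1>2>5; order=1,0,4,2,5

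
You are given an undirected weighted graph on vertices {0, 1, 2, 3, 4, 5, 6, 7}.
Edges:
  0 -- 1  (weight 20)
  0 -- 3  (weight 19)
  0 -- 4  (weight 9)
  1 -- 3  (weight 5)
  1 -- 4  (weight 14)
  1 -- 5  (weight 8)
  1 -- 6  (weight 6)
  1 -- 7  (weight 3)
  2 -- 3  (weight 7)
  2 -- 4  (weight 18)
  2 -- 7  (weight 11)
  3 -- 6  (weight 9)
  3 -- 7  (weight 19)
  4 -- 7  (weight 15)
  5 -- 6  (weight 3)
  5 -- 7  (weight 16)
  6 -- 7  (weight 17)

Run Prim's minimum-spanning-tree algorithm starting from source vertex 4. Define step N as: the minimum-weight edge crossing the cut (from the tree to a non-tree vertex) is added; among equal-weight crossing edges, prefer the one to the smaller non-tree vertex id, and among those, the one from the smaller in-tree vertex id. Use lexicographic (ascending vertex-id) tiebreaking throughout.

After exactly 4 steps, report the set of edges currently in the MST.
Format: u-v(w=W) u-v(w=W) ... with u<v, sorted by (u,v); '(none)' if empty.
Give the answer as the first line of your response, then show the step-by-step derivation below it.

0-4(w=9) 1-3(w=5) 1-4(w=14) 1-7(w=3)

step 1: add edge 0-4 (w=9); MST = {0-4(w=9)}
step 2: add edge 1-4 (w=14); MST = {0-4(w=9) 1-4(w=14)}
step 3: add edge 1-7 (w=3); MST = {0-4(w=9) 1-4(w=14) 1-7(w=3)}
step 4: add edge 1-3 (w=5); MST = {0-4(w=9) 1-3(w=5) 1-4(w=14) 1-7(w=3)}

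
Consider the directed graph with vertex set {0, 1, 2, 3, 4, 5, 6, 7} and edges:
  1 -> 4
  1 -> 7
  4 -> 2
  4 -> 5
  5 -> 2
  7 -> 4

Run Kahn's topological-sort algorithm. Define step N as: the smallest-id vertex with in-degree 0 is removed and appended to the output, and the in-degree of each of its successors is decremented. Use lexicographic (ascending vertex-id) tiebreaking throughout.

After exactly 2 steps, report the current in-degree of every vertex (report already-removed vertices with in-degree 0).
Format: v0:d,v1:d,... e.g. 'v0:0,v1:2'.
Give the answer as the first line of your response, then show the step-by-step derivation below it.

v0:0,v1:0,v2:2,v3:0,v4:1,v5:1,v6:0,v7:0

step 1: output 0; order=[0]; indeg=(0,0,2,0,2,1,0,1)
step 2: output 1; order=[0,1]; indeg=(0,0,2,0,1,1,0,0)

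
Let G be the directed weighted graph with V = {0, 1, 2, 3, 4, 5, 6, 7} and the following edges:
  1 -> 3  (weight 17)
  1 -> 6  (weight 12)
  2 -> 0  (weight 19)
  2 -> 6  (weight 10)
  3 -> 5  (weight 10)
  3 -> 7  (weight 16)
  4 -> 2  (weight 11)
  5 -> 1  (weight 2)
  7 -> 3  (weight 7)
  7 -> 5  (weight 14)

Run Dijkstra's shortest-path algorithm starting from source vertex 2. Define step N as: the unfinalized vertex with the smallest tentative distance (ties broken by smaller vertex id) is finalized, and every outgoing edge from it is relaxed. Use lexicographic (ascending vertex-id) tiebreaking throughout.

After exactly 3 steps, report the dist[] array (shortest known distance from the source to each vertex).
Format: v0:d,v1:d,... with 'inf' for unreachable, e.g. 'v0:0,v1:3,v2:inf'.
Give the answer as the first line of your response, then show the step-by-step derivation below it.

v0:19,v1:inf,v2:0,v3:inf,v4:inf,v5:inf,v6:10,v7:inf

step 1: dist = v0:19,v1:inf,v2:0,v3:inf,v4:inf,v5:inf,v6:10,v7:inf
step 2: dist = v0:19,v1:inf,v2:0,v3:inf,v4:inf,v5:inf,v6:10,v7:inf
step 3: dist = v0:19,v1:inf,v2:0,v3:inf,v4:inf,v5:inf,v6:10,v7:inf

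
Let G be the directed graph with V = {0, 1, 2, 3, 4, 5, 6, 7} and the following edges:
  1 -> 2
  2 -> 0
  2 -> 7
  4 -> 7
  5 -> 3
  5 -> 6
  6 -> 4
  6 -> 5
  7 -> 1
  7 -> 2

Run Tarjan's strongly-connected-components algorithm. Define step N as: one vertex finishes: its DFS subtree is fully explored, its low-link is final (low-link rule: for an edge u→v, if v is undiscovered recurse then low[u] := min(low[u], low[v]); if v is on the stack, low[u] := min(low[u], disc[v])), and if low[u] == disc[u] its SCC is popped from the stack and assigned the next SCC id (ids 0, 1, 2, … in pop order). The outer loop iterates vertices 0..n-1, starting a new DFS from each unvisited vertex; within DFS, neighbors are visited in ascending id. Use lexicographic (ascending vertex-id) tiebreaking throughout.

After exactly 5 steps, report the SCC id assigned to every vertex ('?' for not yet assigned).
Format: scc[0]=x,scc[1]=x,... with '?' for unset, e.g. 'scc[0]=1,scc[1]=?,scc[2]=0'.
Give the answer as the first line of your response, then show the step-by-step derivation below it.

scc[0]=0,scc[1]=1,scc[2]=1,scc[3]=2,scc[4]=?,scc[5]=?,scc[6]=?,scc[7]=1

step 1: low=(low[0]=0,low[1]=?,low[2]=?,low[3]=?,low[4]=?,low[5]=?,low[6]=?,low[7]=?); scc=(scc[0]=0,scc[1]=?,scc[2]=?,scc[3]=?,scc[4]=?,scc[5]=?,scc[6]=?,scc[7]=?)
step 2: low=(low[0]=0,low[1]=1,low[2]=2,low[3]=?,low[4]=?,low[5]=?,low[6]=?,low[7]=1); scc=(scc[0]=0,scc[1]=?,scc[2]=?,scc[3]=?,scc[4]=?,scc[5]=?,scc[6]=?,scc[7]=?)
step 3: low=(low[0]=0,low[1]=1,low[2]=1,low[3]=?,low[4]=?,low[5]=?,low[6]=?,low[7]=1); scc=(scc[0]=0,scc[1]=?,scc[2]=?,scc[3]=?,scc[4]=?,scc[5]=?,scc[6]=?,scc[7]=?)
step 4: low=(low[0]=0,low[1]=1,low[2]=1,low[3]=?,low[4]=?,low[5]=?,low[6]=?,low[7]=1); scc=(scc[0]=0,scc[1]=1,scc[2]=1,scc[3]=?,scc[4]=?,scc[5]=?,scc[6]=?,scc[7]=1)
step 5: low=(low[0]=0,low[1]=1,low[2]=1,low[3]=4,low[4]=?,low[5]=?,low[6]=?,low[7]=1); scc=(scc[0]=0,scc[1]=1,scc[2]=1,scc[3]=2,scc[4]=?,scc[5]=?,scc[6]=?,scc[7]=1)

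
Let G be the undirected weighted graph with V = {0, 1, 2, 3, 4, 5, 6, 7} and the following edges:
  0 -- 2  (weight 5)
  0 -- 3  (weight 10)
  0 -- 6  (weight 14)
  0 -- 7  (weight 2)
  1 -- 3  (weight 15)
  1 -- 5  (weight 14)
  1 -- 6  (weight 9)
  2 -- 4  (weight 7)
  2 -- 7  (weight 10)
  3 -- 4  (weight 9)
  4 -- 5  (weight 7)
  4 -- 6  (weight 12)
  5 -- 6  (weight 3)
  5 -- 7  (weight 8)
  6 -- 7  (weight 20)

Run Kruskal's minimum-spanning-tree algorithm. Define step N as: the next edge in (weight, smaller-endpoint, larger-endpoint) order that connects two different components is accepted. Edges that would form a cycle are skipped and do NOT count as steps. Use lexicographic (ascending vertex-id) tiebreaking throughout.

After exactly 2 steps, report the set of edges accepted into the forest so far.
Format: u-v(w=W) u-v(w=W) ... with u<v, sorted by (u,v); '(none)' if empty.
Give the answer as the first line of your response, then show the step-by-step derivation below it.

0-7(w=2) 5-6(w=3)

step 1: add edge 0-7 (w=2); MST = {0-7(w=2)}
step 2: add edge 5-6 (w=3); MST = {0-7(w=2) 5-6(w=3)}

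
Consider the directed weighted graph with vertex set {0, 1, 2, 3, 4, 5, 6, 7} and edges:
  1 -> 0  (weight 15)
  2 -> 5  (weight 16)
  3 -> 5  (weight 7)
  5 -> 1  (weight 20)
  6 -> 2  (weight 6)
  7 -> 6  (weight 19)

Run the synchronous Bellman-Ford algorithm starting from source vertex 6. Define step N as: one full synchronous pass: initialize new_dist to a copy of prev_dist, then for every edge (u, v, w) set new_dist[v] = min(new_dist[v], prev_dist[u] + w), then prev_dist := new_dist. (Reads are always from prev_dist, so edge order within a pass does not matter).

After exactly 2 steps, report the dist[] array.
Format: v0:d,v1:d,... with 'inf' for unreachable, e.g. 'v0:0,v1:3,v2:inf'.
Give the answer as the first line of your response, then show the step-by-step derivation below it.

v0:inf,v1:inf,v2:6,v3:inf,v4:inf,v5:22,v6:0,v7:inf

step 1: dist = v0:inf,v1:inf,v2:6,v3:inf,v4:inf,v5:inf,v6:0,v7:inf
step 2: dist = v0:inf,v1:inf,v2:6,v3:inf,v4:inf,v5:22,v6:0,v7:inf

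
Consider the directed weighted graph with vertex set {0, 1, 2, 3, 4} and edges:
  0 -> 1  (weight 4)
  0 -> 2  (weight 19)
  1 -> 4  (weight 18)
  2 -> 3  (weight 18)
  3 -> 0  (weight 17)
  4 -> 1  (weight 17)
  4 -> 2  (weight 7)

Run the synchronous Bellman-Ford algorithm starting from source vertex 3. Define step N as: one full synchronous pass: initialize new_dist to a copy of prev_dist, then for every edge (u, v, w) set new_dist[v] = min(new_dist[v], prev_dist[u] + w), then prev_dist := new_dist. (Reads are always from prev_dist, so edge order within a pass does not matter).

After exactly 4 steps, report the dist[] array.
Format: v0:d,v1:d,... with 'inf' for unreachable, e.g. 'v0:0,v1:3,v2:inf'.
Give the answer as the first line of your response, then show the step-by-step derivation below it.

v0:17,v1:21,v2:36,v3:0,v4:39

step 1: dist = v0:17,v1:inf,v2:inf,v3:0,v4:inf
step 2: dist = v0:17,v1:21,v2:36,v3:0,v4:inf
step 3: dist = v0:17,v1:21,v2:36,v3:0,v4:39
step 4: dist = v0:17,v1:21,v2:36,v3:0,v4:39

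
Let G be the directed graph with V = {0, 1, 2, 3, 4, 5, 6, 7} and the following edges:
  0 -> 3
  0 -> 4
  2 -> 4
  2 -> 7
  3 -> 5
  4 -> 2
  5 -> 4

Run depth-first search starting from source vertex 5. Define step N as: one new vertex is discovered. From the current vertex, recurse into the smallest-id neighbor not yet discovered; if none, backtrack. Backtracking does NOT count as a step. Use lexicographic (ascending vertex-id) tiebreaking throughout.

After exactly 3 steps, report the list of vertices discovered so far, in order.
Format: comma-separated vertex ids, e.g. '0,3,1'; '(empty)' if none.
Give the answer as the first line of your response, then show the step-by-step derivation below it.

5,4,2

step 1: discover 5; path=5; order=5
step 2: discover 4; path=5>4; order=5,4
step 3: discover 2; path=5>4>2; order=5,4,2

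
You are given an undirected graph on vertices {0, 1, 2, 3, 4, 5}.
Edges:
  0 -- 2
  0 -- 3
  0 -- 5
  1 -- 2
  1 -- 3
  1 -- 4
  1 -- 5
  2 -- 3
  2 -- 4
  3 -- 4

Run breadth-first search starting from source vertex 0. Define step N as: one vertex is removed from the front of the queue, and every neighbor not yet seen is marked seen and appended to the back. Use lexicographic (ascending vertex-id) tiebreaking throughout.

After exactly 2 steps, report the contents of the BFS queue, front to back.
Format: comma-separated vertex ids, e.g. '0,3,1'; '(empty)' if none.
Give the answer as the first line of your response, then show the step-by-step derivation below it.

3,5,1,4

step 1: dequeue 0; queue=[2,3,5]; order=0
step 2: dequeue 2; queue=[3,5,1,4]; order=0,2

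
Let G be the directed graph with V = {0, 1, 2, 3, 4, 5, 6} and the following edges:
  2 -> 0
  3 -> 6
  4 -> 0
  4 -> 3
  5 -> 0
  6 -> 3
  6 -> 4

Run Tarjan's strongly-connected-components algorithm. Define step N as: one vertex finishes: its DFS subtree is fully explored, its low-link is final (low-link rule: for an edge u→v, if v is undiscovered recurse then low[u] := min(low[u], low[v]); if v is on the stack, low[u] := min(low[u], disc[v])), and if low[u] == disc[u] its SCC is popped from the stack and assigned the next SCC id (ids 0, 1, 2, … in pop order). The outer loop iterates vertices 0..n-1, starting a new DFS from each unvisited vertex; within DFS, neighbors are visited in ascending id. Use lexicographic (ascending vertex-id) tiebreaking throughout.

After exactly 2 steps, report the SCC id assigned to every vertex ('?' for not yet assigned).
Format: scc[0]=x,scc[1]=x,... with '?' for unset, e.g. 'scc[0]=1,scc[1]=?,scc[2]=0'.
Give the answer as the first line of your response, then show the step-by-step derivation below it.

scc[0]=0,scc[1]=1,scc[2]=?,scc[3]=?,scc[4]=?,scc[5]=?,scc[6]=?

step 1: low=(low[0]=0,low[1]=?,low[2]=?,low[3]=?,low[4]=?,low[5]=?,low[6]=?); scc=(scc[0]=0,scc[1]=?,scc[2]=?,scc[3]=?,scc[4]=?,scc[5]=?,scc[6]=?)
step 2: low=(low[0]=0,low[1]=1,low[2]=?,low[3]=?,low[4]=?,low[5]=?,low[6]=?); scc=(scc[0]=0,scc[1]=1,scc[2]=?,scc[3]=?,scc[4]=?,scc[5]=?,scc[6]=?)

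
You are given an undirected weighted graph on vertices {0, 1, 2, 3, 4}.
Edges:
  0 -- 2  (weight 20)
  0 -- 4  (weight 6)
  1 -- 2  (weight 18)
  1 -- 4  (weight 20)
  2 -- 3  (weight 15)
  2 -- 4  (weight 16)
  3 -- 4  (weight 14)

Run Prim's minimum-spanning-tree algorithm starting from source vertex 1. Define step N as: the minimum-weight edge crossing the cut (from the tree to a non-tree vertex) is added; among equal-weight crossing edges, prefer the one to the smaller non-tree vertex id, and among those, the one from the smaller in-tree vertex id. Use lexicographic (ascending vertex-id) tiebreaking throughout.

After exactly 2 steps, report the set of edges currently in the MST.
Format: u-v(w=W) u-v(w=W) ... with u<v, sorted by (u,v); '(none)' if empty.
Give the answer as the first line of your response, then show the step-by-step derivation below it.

1-2(w=18) 2-3(w=15)

step 1: add edge 1-2 (w=18); MST = {1-2(w=18)}
step 2: add edge 2-3 (w=15); MST = {1-2(w=18) 2-3(w=15)}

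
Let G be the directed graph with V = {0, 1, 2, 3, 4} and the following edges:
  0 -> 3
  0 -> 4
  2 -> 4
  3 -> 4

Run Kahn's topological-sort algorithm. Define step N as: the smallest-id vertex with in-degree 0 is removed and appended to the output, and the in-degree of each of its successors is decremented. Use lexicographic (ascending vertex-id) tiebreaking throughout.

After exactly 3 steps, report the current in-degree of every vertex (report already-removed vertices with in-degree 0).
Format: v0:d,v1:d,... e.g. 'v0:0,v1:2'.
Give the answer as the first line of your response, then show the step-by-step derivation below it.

v0:0,v1:0,v2:0,v3:0,v4:1

step 1: output 0; order=[0]; indeg=(0,0,0,0,2)
step 2: output 1; order=[0,1]; indeg=(0,0,0,0,2)
step 3: output 2; order=[0,1,2]; indeg=(0,0,0,0,1)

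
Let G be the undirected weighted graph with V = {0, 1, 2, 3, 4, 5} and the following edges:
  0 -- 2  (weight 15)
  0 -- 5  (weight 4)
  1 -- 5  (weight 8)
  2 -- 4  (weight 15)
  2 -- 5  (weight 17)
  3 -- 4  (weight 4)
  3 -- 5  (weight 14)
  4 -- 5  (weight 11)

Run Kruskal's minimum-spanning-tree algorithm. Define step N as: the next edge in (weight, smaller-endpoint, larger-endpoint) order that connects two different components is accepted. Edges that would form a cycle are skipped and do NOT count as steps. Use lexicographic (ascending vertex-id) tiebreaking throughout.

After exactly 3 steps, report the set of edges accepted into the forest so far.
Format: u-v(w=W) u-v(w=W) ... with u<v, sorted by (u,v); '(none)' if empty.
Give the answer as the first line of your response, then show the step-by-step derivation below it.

0-5(w=4) 1-5(w=8) 3-4(w=4)

step 1: add edge 0-5 (w=4); MST = {0-5(w=4)}
step 2: add edge 3-4 (w=4); MST = {0-5(w=4) 3-4(w=4)}
step 3: add edge 1-5 (w=8); MST = {0-5(w=4) 1-5(w=8) 3-4(w=4)}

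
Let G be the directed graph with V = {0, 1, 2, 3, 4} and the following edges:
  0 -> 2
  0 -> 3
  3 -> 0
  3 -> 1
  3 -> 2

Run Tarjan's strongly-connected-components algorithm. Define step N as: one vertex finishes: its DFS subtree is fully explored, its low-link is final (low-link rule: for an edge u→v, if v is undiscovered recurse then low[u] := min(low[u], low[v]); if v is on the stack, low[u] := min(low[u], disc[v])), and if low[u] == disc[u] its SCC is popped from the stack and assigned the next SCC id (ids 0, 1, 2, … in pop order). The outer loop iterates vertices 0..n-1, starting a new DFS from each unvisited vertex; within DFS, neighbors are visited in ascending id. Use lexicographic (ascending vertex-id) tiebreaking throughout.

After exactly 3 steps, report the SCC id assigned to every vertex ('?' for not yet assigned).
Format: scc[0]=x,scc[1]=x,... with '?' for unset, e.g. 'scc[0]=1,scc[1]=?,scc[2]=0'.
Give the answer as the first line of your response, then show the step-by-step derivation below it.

scc[0]=?,scc[1]=1,scc[2]=0,scc[3]=?,scc[4]=?

step 1: low=(low[0]=0,low[1]=?,low[2]=1,low[3]=?,low[4]=?); scc=(scc[0]=?,scc[1]=?,scc[2]=0,scc[3]=?,scc[4]=?)
step 2: low=(low[0]=0,low[1]=3,low[2]=1,low[3]=0,low[4]=?); scc=(scc[0]=?,scc[1]=1,scc[2]=0,scc[3]=?,scc[4]=?)
step 3: low=(low[0]=0,low[1]=3,low[2]=1,low[3]=0,low[4]=?); scc=(scc[0]=?,scc[1]=1,scc[2]=0,scc[3]=?,scc[4]=?)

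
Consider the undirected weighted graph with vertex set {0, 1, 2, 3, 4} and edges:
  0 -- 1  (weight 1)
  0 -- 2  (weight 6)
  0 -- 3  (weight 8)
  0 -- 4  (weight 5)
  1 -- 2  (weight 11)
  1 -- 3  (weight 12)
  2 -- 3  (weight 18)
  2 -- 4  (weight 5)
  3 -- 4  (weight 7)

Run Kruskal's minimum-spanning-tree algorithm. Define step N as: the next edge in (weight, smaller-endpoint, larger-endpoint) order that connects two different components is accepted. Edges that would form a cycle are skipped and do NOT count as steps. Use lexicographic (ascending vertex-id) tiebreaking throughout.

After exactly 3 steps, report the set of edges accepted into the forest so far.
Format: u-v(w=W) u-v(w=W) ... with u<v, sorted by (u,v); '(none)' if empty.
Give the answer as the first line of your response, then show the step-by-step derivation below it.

0-1(w=1) 0-4(w=5) 2-4(w=5)

step 1: add edge 0-1 (w=1); MST = {0-1(w=1)}
step 2: add edge 0-4 (w=5); MST = {0-1(w=1) 0-4(w=5)}
step 3: add edge 2-4 (w=5); MST = {0-1(w=1) 0-4(w=5) 2-4(w=5)}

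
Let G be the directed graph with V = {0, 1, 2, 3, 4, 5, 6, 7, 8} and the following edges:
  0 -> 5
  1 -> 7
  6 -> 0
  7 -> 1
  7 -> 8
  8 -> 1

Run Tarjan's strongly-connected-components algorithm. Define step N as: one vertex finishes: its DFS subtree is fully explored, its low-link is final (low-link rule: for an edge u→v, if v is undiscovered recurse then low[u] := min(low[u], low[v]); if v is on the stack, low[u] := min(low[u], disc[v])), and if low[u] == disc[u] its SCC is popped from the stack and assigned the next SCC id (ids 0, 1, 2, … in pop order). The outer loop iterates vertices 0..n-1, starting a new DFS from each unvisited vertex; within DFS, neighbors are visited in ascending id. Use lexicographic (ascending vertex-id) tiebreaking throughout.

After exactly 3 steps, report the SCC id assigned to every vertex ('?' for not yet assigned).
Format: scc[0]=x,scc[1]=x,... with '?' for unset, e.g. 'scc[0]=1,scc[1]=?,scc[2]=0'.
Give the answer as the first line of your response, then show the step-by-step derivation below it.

scc[0]=1,scc[1]=?,scc[2]=?,scc[3]=?,scc[4]=?,scc[5]=0,scc[6]=?,scc[7]=?,scc[8]=?

step 1: low=(low[0]=0,low[1]=?,low[2]=?,low[3]=?,low[4]=?,low[5]=1,low[6]=?,low[7]=?,low[8]=?); scc=(scc[0]=?,scc[1]=?,scc[2]=?,scc[3]=?,scc[4]=?,scc[5]=0,scc[6]=?,scc[7]=?,scc[8]=?)
step 2: low=(low[0]=0,low[1]=?,low[2]=?,low[3]=?,low[4]=?,low[5]=1,low[6]=?,low[7]=?,low[8]=?); scc=(scc[0]=1,scc[1]=?,scc[2]=?,scc[3]=?,scc[4]=?,scc[5]=0,scc[6]=?,scc[7]=?,scc[8]=?)
step 3: low=(low[0]=0,low[1]=2,low[2]=?,low[3]=?,low[4]=?,low[5]=1,low[6]=?,low[7]=2,low[8]=2); scc=(scc[0]=1,scc[1]=?,scc[2]=?,scc[3]=?,scc[4]=?,scc[5]=0,scc[6]=?,scc[7]=?,scc[8]=?)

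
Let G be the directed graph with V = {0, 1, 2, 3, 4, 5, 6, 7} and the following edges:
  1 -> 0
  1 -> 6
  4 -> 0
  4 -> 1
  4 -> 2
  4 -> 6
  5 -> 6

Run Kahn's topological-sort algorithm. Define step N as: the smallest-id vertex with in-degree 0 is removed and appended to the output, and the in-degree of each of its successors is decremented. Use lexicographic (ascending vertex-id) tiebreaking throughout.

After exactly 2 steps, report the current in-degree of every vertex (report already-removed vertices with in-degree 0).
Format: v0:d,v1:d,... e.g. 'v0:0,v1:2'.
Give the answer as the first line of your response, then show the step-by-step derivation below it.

v0:1,v1:0,v2:0,v3:0,v4:0,v5:0,v6:2,v7:0

step 1: output 3; order=[3]; indeg=(2,1,1,0,0,0,3,0)
step 2: output 4; order=[3,4]; indeg=(1,0,0,0,0,0,2,0)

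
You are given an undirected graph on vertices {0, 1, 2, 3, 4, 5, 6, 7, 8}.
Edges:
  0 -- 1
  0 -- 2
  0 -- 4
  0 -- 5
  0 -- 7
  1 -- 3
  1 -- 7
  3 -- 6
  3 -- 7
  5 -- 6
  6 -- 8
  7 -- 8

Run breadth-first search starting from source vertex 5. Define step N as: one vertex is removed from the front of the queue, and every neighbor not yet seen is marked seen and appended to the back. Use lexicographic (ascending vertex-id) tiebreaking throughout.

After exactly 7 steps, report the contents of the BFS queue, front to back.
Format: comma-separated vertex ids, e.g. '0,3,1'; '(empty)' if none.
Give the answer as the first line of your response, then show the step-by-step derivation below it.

3,8

step 1: dequeue 5; queue=[0,6]; order=5
step 2: dequeue 0; queue=[6,1,2,4,7]; order=5,0
step 3: dequeue 6; queue=[1,2,4,7,3,8]; order=5,0,6
step 4: dequeue 1; queue=[2,4,7,3,8]; order=5,0,6,1
step 5: dequeue 2; queue=[4,7,3,8]; order=5,0,6,1,2
step 6: dequeue 4; queue=[7,3,8]; order=5,0,6,1,2,4
step 7: dequeue 7; queue=[3,8]; order=5,0,6,1,2,4,7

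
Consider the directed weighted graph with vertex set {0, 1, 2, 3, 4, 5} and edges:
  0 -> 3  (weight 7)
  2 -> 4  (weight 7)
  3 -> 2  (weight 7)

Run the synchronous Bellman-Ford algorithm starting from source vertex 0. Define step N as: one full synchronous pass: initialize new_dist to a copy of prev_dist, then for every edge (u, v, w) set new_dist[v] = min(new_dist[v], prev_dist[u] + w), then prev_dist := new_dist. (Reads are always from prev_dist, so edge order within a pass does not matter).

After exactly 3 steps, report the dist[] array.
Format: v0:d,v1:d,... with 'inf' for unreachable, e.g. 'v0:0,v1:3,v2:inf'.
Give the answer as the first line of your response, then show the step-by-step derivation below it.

v0:0,v1:inf,v2:14,v3:7,v4:21,v5:inf

step 1: dist = v0:0,v1:inf,v2:inf,v3:7,v4:inf,v5:inf
step 2: dist = v0:0,v1:inf,v2:14,v3:7,v4:inf,v5:inf
step 3: dist = v0:0,v1:inf,v2:14,v3:7,v4:21,v5:inf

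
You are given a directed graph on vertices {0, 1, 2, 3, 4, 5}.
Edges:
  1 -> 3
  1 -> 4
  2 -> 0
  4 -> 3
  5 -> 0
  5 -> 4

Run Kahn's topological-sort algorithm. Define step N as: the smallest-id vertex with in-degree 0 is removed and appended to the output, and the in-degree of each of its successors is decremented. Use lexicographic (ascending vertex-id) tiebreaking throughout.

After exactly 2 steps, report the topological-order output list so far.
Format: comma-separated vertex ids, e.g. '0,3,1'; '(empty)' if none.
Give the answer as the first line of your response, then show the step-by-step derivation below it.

1,2

step 1: output 1; order=[1]; indeg=(2,0,0,1,1,0)
step 2: output 2; order=[1,2]; indeg=(1,0,0,1,1,0)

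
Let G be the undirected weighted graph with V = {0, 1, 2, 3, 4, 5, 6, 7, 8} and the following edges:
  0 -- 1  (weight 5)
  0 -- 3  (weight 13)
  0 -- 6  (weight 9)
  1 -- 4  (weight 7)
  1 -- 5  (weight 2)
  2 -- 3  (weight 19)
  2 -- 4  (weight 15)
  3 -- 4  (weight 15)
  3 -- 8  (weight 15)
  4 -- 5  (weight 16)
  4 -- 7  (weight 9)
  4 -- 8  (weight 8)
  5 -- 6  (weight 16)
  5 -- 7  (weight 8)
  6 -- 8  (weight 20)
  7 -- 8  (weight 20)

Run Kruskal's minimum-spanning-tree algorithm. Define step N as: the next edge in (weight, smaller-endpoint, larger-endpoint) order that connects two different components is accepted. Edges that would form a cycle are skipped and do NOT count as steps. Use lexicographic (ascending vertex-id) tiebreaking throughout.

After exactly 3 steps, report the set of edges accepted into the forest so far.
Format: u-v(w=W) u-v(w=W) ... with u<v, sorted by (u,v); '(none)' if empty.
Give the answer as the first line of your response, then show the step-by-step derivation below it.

0-1(w=5) 1-4(w=7) 1-5(w=2)

step 1: add edge 1-5 (w=2); MST = {1-5(w=2)}
step 2: add edge 0-1 (w=5); MST = {0-1(w=5) 1-5(w=2)}
step 3: add edge 1-4 (w=7); MST = {0-1(w=5) 1-4(w=7) 1-5(w=2)}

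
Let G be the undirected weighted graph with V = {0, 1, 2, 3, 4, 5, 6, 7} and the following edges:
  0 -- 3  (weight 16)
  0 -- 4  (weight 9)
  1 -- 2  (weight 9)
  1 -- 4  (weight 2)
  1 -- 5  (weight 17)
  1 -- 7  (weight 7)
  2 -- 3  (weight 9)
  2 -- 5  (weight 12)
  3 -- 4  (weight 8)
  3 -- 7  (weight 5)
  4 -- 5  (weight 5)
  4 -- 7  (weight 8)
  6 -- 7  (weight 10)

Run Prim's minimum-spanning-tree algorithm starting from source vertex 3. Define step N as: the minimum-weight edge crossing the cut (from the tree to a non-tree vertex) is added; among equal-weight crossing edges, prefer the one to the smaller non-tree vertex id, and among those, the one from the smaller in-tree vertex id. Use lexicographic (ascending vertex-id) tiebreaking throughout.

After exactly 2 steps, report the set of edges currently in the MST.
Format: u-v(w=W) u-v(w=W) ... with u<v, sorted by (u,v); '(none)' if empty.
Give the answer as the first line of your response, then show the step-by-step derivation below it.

1-7(w=7) 3-7(w=5)

step 1: add edge 3-7 (w=5); MST = {3-7(w=5)}
step 2: add edge 1-7 (w=7); MST = {1-7(w=7) 3-7(w=5)}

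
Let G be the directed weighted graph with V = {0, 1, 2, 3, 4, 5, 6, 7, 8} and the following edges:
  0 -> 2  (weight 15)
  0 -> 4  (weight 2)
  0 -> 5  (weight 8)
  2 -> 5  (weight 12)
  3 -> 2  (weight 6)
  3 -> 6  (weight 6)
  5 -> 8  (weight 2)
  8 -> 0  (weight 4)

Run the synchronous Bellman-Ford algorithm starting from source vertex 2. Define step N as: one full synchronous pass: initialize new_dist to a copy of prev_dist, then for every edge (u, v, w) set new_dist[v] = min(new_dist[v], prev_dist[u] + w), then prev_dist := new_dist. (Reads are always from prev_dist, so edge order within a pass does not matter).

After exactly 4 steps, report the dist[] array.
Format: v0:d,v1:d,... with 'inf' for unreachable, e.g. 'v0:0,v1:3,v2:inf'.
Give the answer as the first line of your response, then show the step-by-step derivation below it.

v0:18,v1:inf,v2:0,v3:inf,v4:20,v5:12,v6:inf,v7:inf,v8:14

step 1: dist = v0:inf,v1:inf,v2:0,v3:inf,v4:inf,v5:12,v6:inf,v7:inf,v8:inf
step 2: dist = v0:inf,v1:inf,v2:0,v3:inf,v4:inf,v5:12,v6:inf,v7:inf,v8:14
step 3: dist = v0:18,v1:inf,v2:0,v3:inf,v4:inf,v5:12,v6:inf,v7:inf,v8:14
step 4: dist = v0:18,v1:inf,v2:0,v3:inf,v4:20,v5:12,v6:inf,v7:inf,v8:14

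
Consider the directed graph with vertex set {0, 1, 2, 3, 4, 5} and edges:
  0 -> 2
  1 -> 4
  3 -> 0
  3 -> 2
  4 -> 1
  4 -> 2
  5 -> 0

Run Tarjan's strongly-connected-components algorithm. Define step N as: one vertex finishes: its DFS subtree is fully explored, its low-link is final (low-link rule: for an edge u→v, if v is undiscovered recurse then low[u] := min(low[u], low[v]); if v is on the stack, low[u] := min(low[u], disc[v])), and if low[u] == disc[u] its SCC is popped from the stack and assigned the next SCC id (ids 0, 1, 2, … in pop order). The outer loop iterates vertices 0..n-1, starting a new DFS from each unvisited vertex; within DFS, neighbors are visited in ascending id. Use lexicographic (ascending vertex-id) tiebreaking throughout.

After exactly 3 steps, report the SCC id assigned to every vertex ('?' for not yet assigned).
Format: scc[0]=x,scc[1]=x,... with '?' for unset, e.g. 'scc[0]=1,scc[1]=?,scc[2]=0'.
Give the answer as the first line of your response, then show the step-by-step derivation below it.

scc[0]=1,scc[1]=?,scc[2]=0,scc[3]=?,scc[4]=?,scc[5]=?

step 1: low=(low[0]=0,low[1]=?,low[2]=1,low[3]=?,low[4]=?,low[5]=?); scc=(scc[0]=?,scc[1]=?,scc[2]=0,scc[3]=?,scc[4]=?,scc[5]=?)
step 2: low=(low[0]=0,low[1]=?,low[2]=1,low[3]=?,low[4]=?,low[5]=?); scc=(scc[0]=1,scc[1]=?,scc[2]=0,scc[3]=?,scc[4]=?,scc[5]=?)
step 3: low=(low[0]=0,low[1]=2,low[2]=1,low[3]=?,low[4]=2,low[5]=?); scc=(scc[0]=1,scc[1]=?,scc[2]=0,scc[3]=?,scc[4]=?,scc[5]=?)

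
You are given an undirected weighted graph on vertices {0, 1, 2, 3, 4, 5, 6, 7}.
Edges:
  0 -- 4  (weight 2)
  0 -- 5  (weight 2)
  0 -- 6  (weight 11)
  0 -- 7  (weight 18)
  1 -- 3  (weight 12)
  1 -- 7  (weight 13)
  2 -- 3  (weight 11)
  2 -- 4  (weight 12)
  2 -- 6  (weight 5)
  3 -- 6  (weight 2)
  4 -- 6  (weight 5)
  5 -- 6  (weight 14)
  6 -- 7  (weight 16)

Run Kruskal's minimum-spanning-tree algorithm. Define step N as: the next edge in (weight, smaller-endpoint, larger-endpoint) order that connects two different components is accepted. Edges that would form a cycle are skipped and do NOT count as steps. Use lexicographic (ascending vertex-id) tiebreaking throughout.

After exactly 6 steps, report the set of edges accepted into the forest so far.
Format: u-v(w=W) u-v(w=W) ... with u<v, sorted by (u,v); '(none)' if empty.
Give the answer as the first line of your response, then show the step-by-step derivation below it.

0-4(w=2) 0-5(w=2) 1-3(w=12) 2-6(w=5) 3-6(w=2) 4-6(w=5)

step 1: add edge 0-4 (w=2); MST = {0-4(w=2)}
step 2: add edge 0-5 (w=2); MST = {0-4(w=2) 0-5(w=2)}
step 3: add edge 3-6 (w=2); MST = {0-4(w=2) 0-5(w=2) 3-6(w=2)}
step 4: add edge 2-6 (w=5); MST = {0-4(w=2) 0-5(w=2) 2-6(w=5) 3-6(w=2)}
step 5: add edge 4-6 (w=5); MST = {0-4(w=2) 0-5(w=2) 2-6(w=5) 3-6(w=2) 4-6(w=5)}
step 6: add edge 1-3 (w=12); MST = {0-4(w=2) 0-5(w=2) 1-3(w=12) 2-6(w=5) 3-6(w=2) 4-6(w=5)}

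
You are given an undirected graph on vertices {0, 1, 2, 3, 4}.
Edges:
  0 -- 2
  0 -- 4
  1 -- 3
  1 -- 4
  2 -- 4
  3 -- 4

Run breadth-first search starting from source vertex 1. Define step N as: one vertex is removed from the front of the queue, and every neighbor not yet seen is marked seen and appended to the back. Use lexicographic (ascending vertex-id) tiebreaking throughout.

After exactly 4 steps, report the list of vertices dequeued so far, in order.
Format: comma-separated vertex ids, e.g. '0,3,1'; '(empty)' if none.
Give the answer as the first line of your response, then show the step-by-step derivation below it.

1,3,4,0

step 1: dequeue 1; queue=[3,4]; order=1
step 2: dequeue 3; queue=[4]; order=1,3
step 3: dequeue 4; queue=[0,2]; order=1,3,4
step 4: dequeue 0; queue=[2]; order=1,3,4,0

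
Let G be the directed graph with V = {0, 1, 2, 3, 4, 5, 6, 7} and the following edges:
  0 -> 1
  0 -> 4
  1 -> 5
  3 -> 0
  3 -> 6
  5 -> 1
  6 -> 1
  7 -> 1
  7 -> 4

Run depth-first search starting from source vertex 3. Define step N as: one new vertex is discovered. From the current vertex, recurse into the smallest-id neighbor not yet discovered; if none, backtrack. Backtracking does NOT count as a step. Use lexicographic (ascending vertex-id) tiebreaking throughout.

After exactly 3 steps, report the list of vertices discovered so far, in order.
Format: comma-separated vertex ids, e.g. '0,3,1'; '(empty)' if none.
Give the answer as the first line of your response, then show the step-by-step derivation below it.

3,0,1

step 1: discover 3; path=3; order=3
step 2: discover 0; path=3>0; order=3,0
step 3: discover 1; path=3>0>1; order=3,0,1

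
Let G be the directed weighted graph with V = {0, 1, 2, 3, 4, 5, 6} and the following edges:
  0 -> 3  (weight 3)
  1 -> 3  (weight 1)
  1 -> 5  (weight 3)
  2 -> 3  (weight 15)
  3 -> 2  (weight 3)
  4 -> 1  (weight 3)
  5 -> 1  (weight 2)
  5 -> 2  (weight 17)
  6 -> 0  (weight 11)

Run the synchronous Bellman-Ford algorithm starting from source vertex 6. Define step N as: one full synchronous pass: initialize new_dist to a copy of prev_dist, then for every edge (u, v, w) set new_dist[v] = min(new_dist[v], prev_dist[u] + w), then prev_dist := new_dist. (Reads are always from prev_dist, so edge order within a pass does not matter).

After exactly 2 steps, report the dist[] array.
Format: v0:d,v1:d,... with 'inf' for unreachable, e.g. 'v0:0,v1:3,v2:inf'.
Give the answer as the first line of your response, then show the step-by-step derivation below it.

v0:11,v1:inf,v2:inf,v3:14,v4:inf,v5:inf,v6:0

step 1: dist = v0:11,v1:inf,v2:inf,v3:inf,v4:inf,v5:inf,v6:0
step 2: dist = v0:11,v1:inf,v2:inf,v3:14,v4:inf,v5:inf,v6:0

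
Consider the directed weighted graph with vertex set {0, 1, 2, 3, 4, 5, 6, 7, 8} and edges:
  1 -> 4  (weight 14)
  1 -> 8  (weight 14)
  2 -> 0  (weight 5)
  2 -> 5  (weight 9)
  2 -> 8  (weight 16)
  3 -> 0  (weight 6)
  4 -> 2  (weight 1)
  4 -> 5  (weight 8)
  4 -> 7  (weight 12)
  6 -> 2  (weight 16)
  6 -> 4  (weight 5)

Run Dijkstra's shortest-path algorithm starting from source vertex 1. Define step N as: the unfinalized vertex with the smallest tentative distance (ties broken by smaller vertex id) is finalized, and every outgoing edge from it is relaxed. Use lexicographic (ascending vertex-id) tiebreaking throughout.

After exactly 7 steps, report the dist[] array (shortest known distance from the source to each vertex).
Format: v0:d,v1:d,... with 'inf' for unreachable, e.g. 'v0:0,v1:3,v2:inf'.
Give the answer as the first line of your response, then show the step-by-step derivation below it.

v0:20,v1:0,v2:15,v3:inf,v4:14,v5:22,v6:inf,v7:26,v8:14

step 1: dist = v0:inf,v1:0,v2:inf,v3:inf,v4:14,v5:inf,v6:inf,v7:inf,v8:14
step 2: dist = v0:inf,v1:0,v2:15,v3:inf,v4:14,v5:22,v6:inf,v7:26,v8:14
step 3: dist = v0:inf,v1:0,v2:15,v3:inf,v4:14,v5:22,v6:inf,v7:26,v8:14
step 4: dist = v0:20,v1:0,v2:15,v3:inf,v4:14,v5:22,v6:inf,v7:26,v8:14
step 5: dist = v0:20,v1:0,v2:15,v3:inf,v4:14,v5:22,v6:inf,v7:26,v8:14
step 6: dist = v0:20,v1:0,v2:15,v3:inf,v4:14,v5:22,v6:inf,v7:26,v8:14
step 7: dist = v0:20,v1:0,v2:15,v3:inf,v4:14,v5:22,v6:inf,v7:26,v8:14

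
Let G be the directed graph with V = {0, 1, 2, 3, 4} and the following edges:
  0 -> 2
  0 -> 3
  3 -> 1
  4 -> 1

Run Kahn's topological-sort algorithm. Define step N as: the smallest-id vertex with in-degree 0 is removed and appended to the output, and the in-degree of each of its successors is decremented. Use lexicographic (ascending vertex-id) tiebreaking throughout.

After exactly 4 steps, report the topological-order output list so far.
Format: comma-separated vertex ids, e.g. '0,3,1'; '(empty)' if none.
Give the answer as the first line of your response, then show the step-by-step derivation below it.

0,2,3,4

step 1: output 0; order=[0]; indeg=(0,2,0,0,0)
step 2: output 2; order=[0,2]; indeg=(0,2,0,0,0)
step 3: output 3; order=[0,2,3]; indeg=(0,1,0,0,0)
step 4: output 4; order=[0,2,3,4]; indeg=(0,0,0,0,0)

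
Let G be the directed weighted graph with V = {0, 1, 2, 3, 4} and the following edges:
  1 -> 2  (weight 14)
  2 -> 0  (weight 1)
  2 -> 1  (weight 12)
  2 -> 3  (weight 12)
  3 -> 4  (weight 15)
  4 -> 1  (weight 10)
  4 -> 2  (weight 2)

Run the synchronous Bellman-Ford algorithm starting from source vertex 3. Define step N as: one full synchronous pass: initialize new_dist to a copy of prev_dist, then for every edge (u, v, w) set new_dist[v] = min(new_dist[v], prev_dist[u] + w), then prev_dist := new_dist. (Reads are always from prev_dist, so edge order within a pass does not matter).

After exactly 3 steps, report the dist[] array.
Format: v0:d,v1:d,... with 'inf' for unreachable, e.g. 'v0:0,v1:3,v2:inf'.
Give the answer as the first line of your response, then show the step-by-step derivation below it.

v0:18,v1:25,v2:17,v3:0,v4:15

step 1: dist = v0:inf,v1:inf,v2:inf,v3:0,v4:15
step 2: dist = v0:inf,v1:25,v2:17,v3:0,v4:15
step 3: dist = v0:18,v1:25,v2:17,v3:0,v4:15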